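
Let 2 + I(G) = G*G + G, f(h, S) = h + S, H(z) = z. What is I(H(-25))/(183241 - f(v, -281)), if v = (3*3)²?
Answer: 598/183441 ≈ 0.0032599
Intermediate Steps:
v = 81 (v = 9² = 81)
f(h, S) = S + h
I(G) = -2 + G + G² (I(G) = -2 + (G*G + G) = -2 + (G² + G) = -2 + (G + G²) = -2 + G + G²)
I(H(-25))/(183241 - f(v, -281)) = (-2 - 25 + (-25)²)/(183241 - (-281 + 81)) = (-2 - 25 + 625)/(183241 - 1*(-200)) = 598/(183241 + 200) = 598/183441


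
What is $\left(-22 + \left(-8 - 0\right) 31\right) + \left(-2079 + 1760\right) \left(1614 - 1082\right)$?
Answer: $-169978$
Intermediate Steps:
$\left(-22 + \left(-8 - 0\right) 31\right) + \left(-2079 + 1760\right) \left(1614 - 1082\right) = \left(-22 + \left(-8 + 0\right) 31\right) - 169708 = \left(-22 - 248\right) - 169708 = -270 - 169708 = -169978$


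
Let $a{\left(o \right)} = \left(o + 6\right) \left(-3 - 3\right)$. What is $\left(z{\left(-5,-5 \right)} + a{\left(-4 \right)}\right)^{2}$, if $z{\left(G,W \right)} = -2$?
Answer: $196$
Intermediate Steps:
$a{\left(o \right)} = -36 - 6 o$ ($a{\left(o \right)} = \left(6 + o\right) \left(-6\right) = -36 - 6 o$)
$\left(z{\left(-5,-5 \right)} + a{\left(-4 \right)}\right)^{2} = \left(-2 - 12\right)^{2} = \left(-14\right)^{2} = 196$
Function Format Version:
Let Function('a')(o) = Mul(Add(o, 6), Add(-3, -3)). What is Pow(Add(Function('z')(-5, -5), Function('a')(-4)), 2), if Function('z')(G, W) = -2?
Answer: 196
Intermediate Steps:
Function('a')(o) = Add(-36, Mul(-6, o)) (Function('a')(o) = Mul(Add(6, o), -6) = Add(-36, Mul(-6, o)))
Pow(Add(Function('z')(-5, -5), Function('a')(-4)), 2) = Pow(Add(-2, Add(-36, Mul(-6, -4))), 2) = Pow(Add(-2, Add(-36, 24)), 2) = Pow(Add(-2, -12), 2) = Pow(-14, 2) = 196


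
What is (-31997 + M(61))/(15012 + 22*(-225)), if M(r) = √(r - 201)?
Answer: -31997/10062 + I*√35/5031 ≈ -3.18 + 0.0011759*I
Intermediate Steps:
M(r) = √(-201 + r)
(-31997 + M(61))/(15012 + 22*(-225)) = (-31997 + √(-201 + 61))/(15012 + 22*(-225)) = (-31997 + √(-140))/(15012 - 4950) = (-31997 + 2*I*√35)/10062 = (-31997 + 2*I*√35)*(1/10062) = -31997/10062 + I*√35/5031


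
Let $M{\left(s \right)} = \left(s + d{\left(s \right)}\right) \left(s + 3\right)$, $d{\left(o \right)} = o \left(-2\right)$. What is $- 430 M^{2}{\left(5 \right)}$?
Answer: $-688000$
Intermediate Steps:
$d{\left(o \right)} = - 2 o$
$M{\left(s \right)} = - s \left(3 + s\right)$ ($M{\left(s \right)} = \left(s - 2 s\right) \left(s + 3\right) = - s \left(3 + s\right)$)
$- 430 M^{2}{\left(5 \right)} = - 430 \left(5 \left(-3 - 5\right)\right)^{2} = - 430 \left(5 \left(-8\right)\right)^{2} = - 430 \left(-40\right)^{2} = \left(-430\right) 1600 = -688000$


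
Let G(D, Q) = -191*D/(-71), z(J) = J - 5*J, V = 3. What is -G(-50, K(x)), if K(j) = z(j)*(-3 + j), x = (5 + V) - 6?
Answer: 9550/71 ≈ 134.51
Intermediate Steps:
x = 2 (x = (5 + 3) - 6 = 8 - 6 = 2)
z(J) = -4*J
K(j) = -4*j*(-3 + j) (K(j) = (-4*j)*(-3 + j) = -4*j*(-3 + j))
G(D, Q) = 191*D/71 (G(D, Q) = -191*D*(-1/71) = 191*D/71)
-G(-50, K(x)) = -191*(-50)/71 = -1*(-9550/71) = 9550/71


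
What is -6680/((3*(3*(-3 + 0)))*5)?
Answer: 1336/27 ≈ 49.482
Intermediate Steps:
-6680/((3*(3*(-3 + 0)))*5) = -6680/((3*(3*(-3)))*5) = -6680/((3*(-9))*5) = -6680/(-27*5) = -6680/(-135) = -1/135*(-6680) = 1336/27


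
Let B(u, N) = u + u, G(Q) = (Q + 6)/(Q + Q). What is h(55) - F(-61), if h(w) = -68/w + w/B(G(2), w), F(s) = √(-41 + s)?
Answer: 2753/220 - I*√102 ≈ 12.514 - 10.1*I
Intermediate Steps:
G(Q) = (6 + Q)/(2*Q) (G(Q) = (6 + Q)/((2*Q)) = (6 + Q)*(1/(2*Q)) = (6 + Q)/(2*Q))
B(u, N) = 2*u
h(w) = -68/w + w/4 (h(w) = -68/w + w/((2*((½)*(6 + 2)/2))) = -68/w + w/((2*((½)*(½)*8))) = -68/w + w/((2*2)) = -68/w + w/4)
h(55) - F(-61) = (-68/55 + (¼)*55) - √(-41 - 61) = (-68*1/55 + 55/4) - √(-102) = (-68/55 + 55/4) - I*√102 = 2753/220 - I*√102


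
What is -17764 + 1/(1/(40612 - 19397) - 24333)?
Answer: -9170213709031/516224594 ≈ -17764.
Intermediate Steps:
-17764 + 1/(1/(40612 - 19397) - 24333) = -17764 + 1/(1/21215 - 24333) = -17764 + 1/(-516224594/21215) = -17764 - 21215/516224594 = -9170213709031/516224594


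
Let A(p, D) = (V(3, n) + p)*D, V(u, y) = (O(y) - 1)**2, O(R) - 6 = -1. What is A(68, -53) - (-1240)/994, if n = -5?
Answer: -2212024/497 ≈ -4450.8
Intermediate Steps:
O(R) = 5 (O(R) = 6 - 1 = 5)
V(u, y) = 16 (V(u, y) = (5 - 1)**2 = 4**2 = 16)
A(p, D) = D*(16 + p) (A(p, D) = (16 + p)*D = D*(16 + p))
A(68, -53) - (-1240)/994 = -53*(16 + 68) - (-1240)/994 = -53*84 - (-1240)/994 = -4452 - 1*(-620/497) = -4452 + 620/497 = -2212024/497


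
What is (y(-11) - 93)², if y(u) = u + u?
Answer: 13225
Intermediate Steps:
y(u) = 2*u
(y(-11) - 93)² = (2*(-11) - 93)² = (-22 - 93)² = (-115)² = 13225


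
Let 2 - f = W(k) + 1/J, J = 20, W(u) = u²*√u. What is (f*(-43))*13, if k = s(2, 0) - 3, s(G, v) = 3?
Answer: -21801/20 ≈ -1090.1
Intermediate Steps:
k = 0 (k = 3 - 3 = 0)
W(u) = u^(5/2)
f = 39/20 (f = 2 - (0^(5/2) + 1/20) = 2 - (0 + 1/20) = 2 - 1*1/20 = 2 - 1/20 = 39/20 ≈ 1.9500)
(f*(-43))*13 = ((39/20)*(-43))*13 = -1677/20*13 = -21801/20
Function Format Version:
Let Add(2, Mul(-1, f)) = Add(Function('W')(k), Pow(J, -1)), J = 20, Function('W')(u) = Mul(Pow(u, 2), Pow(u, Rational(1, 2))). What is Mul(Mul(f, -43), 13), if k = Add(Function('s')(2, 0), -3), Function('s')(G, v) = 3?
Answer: Rational(-21801, 20) ≈ -1090.1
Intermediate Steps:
k = 0 (k = Add(3, -3) = 0)
Function('W')(u) = Pow(u, Rational(5, 2))
f = Rational(39, 20) (f = Add(2, Mul(-1, Add(Pow(0, Rational(5, 2)), Pow(20, -1)))) = Add(2, Mul(-1, Add(0, Rational(1, 20)))) = Add(2, Mul(-1, Rational(1, 20))) = Add(2, Rational(-1, 20)) = Rational(39, 20) ≈ 1.9500)
Mul(Mul(f, -43), 13) = Mul(Mul(Rational(39, 20), -43), 13) = Mul(Rational(-1677, 20), 13) = Rational(-21801, 20)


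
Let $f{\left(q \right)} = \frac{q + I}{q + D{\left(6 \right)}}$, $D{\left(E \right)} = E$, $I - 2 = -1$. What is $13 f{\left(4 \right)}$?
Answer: $\frac{13}{2} \approx 6.5$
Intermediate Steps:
$I = 1$ ($I = 2 - 1 = 1$)
$f{\left(q \right)} = \frac{1 + q}{6 + q}$ ($f{\left(q \right)} = \frac{q + 1}{q + 6} = \frac{1 + q}{6 + q}$)
$13 f{\left(4 \right)} = 13 \frac{1 + 4}{6 + 4} = 13 \cdot \frac{1}{10} \cdot 5 = 13 \cdot \frac{1}{2} = \frac{13}{2}$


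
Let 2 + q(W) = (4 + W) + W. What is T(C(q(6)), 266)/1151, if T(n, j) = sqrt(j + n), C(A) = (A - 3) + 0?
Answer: sqrt(277)/1151 ≈ 0.014460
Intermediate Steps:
q(W) = 2 + 2*W (q(W) = -2 + ((4 + W) + W) = -2 + (4 + 2*W) = 2 + 2*W)
C(A) = -3 + A (C(A) = (-3 + A) + 0 = -3 + A)
T(C(q(6)), 266)/1151 = sqrt(266 + (-3 + (2 + 2*6)))/1151 = sqrt(266 + (-3 + (2 + 12)))*(1/1151) = sqrt(266 + (-3 + 14))*(1/1151) = sqrt(266 + 11)*(1/1151) = sqrt(277)*(1/1151) = sqrt(277)/1151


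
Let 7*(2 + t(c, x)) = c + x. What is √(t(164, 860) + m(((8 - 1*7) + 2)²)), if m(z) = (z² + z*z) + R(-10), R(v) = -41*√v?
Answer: √(15008 - 2009*I*√10)/7 ≈ 17.873 - 3.6271*I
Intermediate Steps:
t(c, x) = -2 + c/7 + x/7 (t(c, x) = -2 + (c + x)/7 = -2 + (c/7 + x/7) = -2 + c/7 + x/7)
m(z) = 2*z² - 41*I*√10 (m(z) = (z² + z*z) - 41*I*√10 = (z² + z²) - 41*I*√10 = 2*z² - 41*I*√10)
√(t(164, 860) + m(((8 - 1*7) + 2)²)) = √((-2 + (⅐)*164 + (⅐)*860) + (2*(((8 - 1*7) + 2)²)² - 41*I*√10)) = √((-2 + 164/7 + 860/7) + (2*(((8 - 7) + 2)²)² - 41*I*√10)) = √(1010/7 + (2*((1 + 2)²)² - 41*I*√10)) = √(1010/7 + (2*(3²)² - 41*I*√10)) = √(1010/7 + (2*9² - 41*I*√10)) = √(1010/7 + (2*81 - 41*I*√10)) = √(1010/7 + (162 - 41*I*√10)) = √(2144/7 - 41*I*√10)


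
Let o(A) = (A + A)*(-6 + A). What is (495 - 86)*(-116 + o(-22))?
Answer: 456444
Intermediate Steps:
o(A) = 2*A*(-6 + A) (o(A) = (2*A)*(-6 + A) = 2*A*(-6 + A))
(495 - 86)*(-116 + o(-22)) = (495 - 86)*(-116 + 2*(-22)*(-6 - 22)) = 409*(-116 + 2*(-22)*(-28)) = 409*(-116 + 1232) = 409*1116 = 456444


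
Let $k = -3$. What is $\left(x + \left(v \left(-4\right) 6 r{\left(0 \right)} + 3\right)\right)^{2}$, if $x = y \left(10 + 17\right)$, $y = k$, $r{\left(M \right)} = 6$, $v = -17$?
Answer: $5616900$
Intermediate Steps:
$y = -3$
$x = -81$ ($x = - 3 \left(10 + 17\right) = \left(-3\right) 27 = -81$)
$\left(x + \left(v \left(-4\right) 6 r{\left(0 \right)} + 3\right)\right)^{2} = \left(-81 - \left(-3 + 17 \left(-4\right) 6 \cdot 6\right)\right)^{2} = \left(-81 - \left(-3 + 17 \left(\left(-24\right) 6\right)\right)\right)^{2} = \left(-81 + \left(\left(-17\right) \left(-144\right) + 3\right)\right)^{2} = \left(-81 + \left(2448 + 3\right)\right)^{2} = \left(-81 + 2451\right)^{2} = 2370^{2} = 5616900$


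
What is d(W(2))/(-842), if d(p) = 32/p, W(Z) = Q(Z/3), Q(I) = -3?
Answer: 16/1263 ≈ 0.012668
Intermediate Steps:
W(Z) = -3
d(W(2))/(-842) = (32/(-3))/(-842) = (32*(-⅓))*(-1/842) = -32/3*(-1/842) = 16/1263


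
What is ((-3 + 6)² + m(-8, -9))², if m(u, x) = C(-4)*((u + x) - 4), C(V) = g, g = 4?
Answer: 5625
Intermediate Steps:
C(V) = 4
m(u, x) = -16 + 4*u + 4*x (m(u, x) = 4*((u + x) - 4) = 4*(-4 + u + x) = -16 + 4*u + 4*x)
((-3 + 6)² + m(-8, -9))² = ((-3 + 6)² + (-16 + 4*(-8) + 4*(-9)))² = (3² + (-16 - 32 - 36))² = (9 - 84)² = (-75)² = 5625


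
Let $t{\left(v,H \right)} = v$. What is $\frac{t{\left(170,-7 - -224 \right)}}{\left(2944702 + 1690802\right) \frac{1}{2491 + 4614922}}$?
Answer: $\frac{392480105}{2317752} \approx 169.34$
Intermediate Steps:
$\frac{t{\left(170,-7 - -224 \right)}}{\left(2944702 + 1690802\right) \frac{1}{2491 + 4614922}} = \frac{170}{\left(2944702 + 1690802\right) \frac{1}{2491 + 4614922}} = \frac{170}{4635504 \cdot \frac{1}{4617413}} = \frac{170}{\frac{4635504}{4617413}} = 170 \cdot \frac{4617413}{4635504} = \frac{392480105}{2317752}$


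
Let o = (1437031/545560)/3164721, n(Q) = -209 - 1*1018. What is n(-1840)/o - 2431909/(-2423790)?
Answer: -5134728692185536068621/3483061367490 ≈ -1.4742e+9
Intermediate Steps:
n(Q) = -1227 (n(Q) = -209 - 1018 = -1227)
o = 1437031/1726545188760 (o = (1437031*(1/545560))*(1/3164721) = (1437031/545560)*(1/3164721) = 1437031/1726545188760 ≈ 8.3232e-7)
n(-1840)/o - 2431909/(-2423790) = -1227/1437031/1726545188760 - 2431909/(-2423790) = -1227*1726545188760/1437031 - 2431909*(-1/2423790) = -2118470946608520/1437031 + 2431909/2423790 = -5134728692185536068621/3483061367490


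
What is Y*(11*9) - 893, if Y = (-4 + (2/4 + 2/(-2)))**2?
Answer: 4447/4 ≈ 1111.8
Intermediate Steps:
Y = 81/4 (Y = (-4 + (2*(1/4) + 2*(-1/2)))**2 = (-4 + (1/2 - 1))**2 = (-4 - 1/2)**2 = (-9/2)**2 = 81/4 ≈ 20.250)
Y*(11*9) - 893 = 81*(11*9)/4 - 893 = (81/4)*99 - 893 = 8019/4 - 893 = 4447/4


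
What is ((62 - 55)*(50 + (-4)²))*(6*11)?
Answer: 30492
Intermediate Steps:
((62 - 55)*(50 + (-4)²))*(6*11) = (7*(50 + 16))*66 = (7*66)*66 = 462*66 = 30492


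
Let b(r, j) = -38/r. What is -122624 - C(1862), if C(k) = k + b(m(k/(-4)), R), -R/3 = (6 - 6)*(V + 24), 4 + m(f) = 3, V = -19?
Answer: -124524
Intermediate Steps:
m(f) = -1 (m(f) = -4 + 3 = -1)
R = 0 (R = -3*(6 - 6)*(-19 + 24) = -0*5 = -3*0 = 0)
C(k) = 38 + k (C(k) = k - 38/(-1) = k - 38*(-1) = k + 38 = 38 + k)
-122624 - C(1862) = -122624 - (38 + 1862) = -122624 - 1*1900 = -122624 - 1900 = -124524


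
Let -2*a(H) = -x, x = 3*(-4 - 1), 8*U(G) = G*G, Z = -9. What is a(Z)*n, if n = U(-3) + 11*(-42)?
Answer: 55305/16 ≈ 3456.6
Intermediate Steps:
U(G) = G**2/8 (U(G) = (G*G)/8 = G**2/8)
x = -15 (x = 3*(-5) = -15)
n = -3687/8 (n = (1/8)*(-3)**2 + 11*(-42) = (1/8)*9 - 462 = 9/8 - 462 = -3687/8 ≈ -460.88)
a(H) = -15/2 (a(H) = -(-1)*(-15)/2 = -1/2*15 = -15/2)
a(Z)*n = -15/2*(-3687/8) = 55305/16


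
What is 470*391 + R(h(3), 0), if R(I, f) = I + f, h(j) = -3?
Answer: 183767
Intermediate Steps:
470*391 + R(h(3), 0) = 470*391 + (-3 + 0) = 183770 - 3 = 183767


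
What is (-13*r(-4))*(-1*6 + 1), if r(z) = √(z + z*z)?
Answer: 130*√3 ≈ 225.17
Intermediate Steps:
r(z) = √(z + z²)
(-13*r(-4))*(-1*6 + 1) = (-13*2*√3)*(-1*6 + 1) = (-13*2*√3)*(-6 + 1) = -26*√3*(-5) = 130*√3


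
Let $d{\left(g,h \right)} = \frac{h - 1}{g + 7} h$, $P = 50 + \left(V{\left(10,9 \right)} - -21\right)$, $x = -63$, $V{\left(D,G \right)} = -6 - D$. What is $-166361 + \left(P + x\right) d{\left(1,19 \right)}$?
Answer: $-166703$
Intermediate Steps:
$P = 55$ ($P = 50 - -5 = 50 + \left(\left(-6 - 10\right) + 21\right) = 50 + \left(-16 + 21\right) = 50 + 5 = 55$)
$d{\left(g,h \right)} = \frac{h \left(-1 + h\right)}{7 + g}$ ($d{\left(g,h \right)} = \frac{-1 + h}{7 + g} h = \frac{h \left(-1 + h\right)}{7 + g}$)
$-166361 + \left(P + x\right) d{\left(1,19 \right)} = -166361 + \left(55 - 63\right) \frac{19 \left(-1 + 19\right)}{7 + 1} = -166361 - 8 \cdot 19 \cdot \frac{1}{8} \cdot 18 = -166361 - 342 = -166703$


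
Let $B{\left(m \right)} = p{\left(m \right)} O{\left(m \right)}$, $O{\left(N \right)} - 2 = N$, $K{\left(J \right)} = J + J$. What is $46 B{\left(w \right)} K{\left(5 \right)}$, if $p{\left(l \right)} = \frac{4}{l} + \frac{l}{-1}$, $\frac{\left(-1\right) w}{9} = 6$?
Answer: $- \frac{34827520}{27} \approx -1.2899 \cdot 10^{6}$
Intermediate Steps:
$w = -54$ ($w = \left(-9\right) 6 = -54$)
$K{\left(J \right)} = 2 J$
$O{\left(N \right)} = 2 + N$
$p{\left(l \right)} = - l + \frac{4}{l}$ ($p{\left(l \right)} = \frac{4}{l} + l \left(-1\right) = \frac{4}{l} - l = - l + \frac{4}{l}$)
$B{\left(m \right)} = \left(2 + m\right) \left(- m + \frac{4}{m}\right)$ ($B{\left(m \right)} = \left(- m + \frac{4}{m}\right) \left(2 + m\right) = \left(2 + m\right) \left(- m + \frac{4}{m}\right)$)
$46 B{\left(w \right)} K{\left(5 \right)} = 46 \left(- \frac{\left(-4 + \left(-54\right)^{2}\right) \left(2 - 54\right)}{-54}\right) 2 \cdot 5 = 46 \left(\left(-1\right) \left(- \frac{1}{54}\right) \left(-4 + 2916\right) \left(-52\right)\right) 10 = 46 \left(\left(-1\right) \left(- \frac{1}{54}\right) 2912 \left(-52\right)\right) 10 = 46 \left(- \frac{75712}{27}\right) 10 = \left(- \frac{3482752}{27}\right) 10 = - \frac{34827520}{27}$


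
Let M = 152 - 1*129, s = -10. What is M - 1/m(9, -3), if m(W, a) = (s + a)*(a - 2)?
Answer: 1494/65 ≈ 22.985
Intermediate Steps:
m(W, a) = (-10 + a)*(-2 + a) (m(W, a) = (-10 + a)*(a - 2) = (-10 + a)*(-2 + a))
M = 23 (M = 152 - 129 = 23)
M - 1/m(9, -3) = 23 - 1/(20 + (-3)² - 12*(-3)) = 23 - 1/(20 + 9 + 36) = 23 - 1/65 = 1494/65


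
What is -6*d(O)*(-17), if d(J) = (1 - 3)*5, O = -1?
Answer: -1020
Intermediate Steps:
d(J) = -10 (d(J) = -2*5 = -10)
-6*d(O)*(-17) = -6*(-10)*(-17) = 60*(-17) = -1020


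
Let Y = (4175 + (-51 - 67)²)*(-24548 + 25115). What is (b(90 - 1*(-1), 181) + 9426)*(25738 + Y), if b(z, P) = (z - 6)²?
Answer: 171303340021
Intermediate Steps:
b(z, P) = (-6 + z)²
Y = 10262133 (Y = (4175 + (-118)²)*567 = (4175 + 13924)*567 = 18099*567 = 10262133)
(b(90 - 1*(-1), 181) + 9426)*(25738 + Y) = ((-6 + (90 - 1*(-1)))² + 9426)*(25738 + 10262133) = ((-6 + (90 + 1))² + 9426)*10287871 = ((-6 + 91)² + 9426)*10287871 = (85² + 9426)*10287871 = (7225 + 9426)*10287871 = 16651*10287871 = 171303340021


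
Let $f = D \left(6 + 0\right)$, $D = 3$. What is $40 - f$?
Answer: $22$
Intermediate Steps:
$f = 18$ ($f = 3 \left(6 + 0\right) = 3 \cdot 6 = 18$)
$40 - f = 40 - 18 = 22$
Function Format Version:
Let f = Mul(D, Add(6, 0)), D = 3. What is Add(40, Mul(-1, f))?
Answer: 22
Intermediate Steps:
f = 18 (f = Mul(3, Add(6, 0)) = Mul(3, 6) = 18)
Add(40, Mul(-1, f)) = Add(40, Mul(-1, 18)) = Add(40, -18) = 22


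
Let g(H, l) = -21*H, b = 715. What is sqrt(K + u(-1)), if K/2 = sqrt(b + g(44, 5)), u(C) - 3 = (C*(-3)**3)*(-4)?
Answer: sqrt(-105 + 2*I*sqrt(209)) ≈ 1.3979 + 10.342*I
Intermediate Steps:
u(C) = 3 + 108*C (u(C) = 3 + (C*(-3)**3)*(-4) = 3 + (C*(-27))*(-4) = 3 - 27*C*(-4) = 3 + 108*C)
K = 2*I*sqrt(209) (K = 2*sqrt(715 - 21*44) = 2*sqrt(715 - 924) = 2*sqrt(-209) = 2*(I*sqrt(209)) = 2*I*sqrt(209) ≈ 28.914*I)
sqrt(K + u(-1)) = sqrt(2*I*sqrt(209) + (3 + 108*(-1))) = sqrt(2*I*sqrt(209) + (3 - 108)) = sqrt(2*I*sqrt(209) - 105) = sqrt(-105 + 2*I*sqrt(209))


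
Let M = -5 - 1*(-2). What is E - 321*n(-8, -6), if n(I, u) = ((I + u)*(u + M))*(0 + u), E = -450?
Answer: 242226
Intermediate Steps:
M = -3 (M = -5 + 2 = -3)
n(I, u) = u*(-3 + u)*(I + u) (n(I, u) = ((I + u)*(u - 3))*(0 + u) = ((I + u)*(-3 + u))*u = ((-3 + u)*(I + u))*u = u*(-3 + u)*(I + u))
E - 321*n(-8, -6) = -450 - (-1926)*((-6)**2 - 3*(-8) - 3*(-6) - 8*(-6)) = -450 - (-1926)*(36 + 24 + 18 + 48) = -450 - (-1926)*126 = -450 - 321*(-756) = -450 + 242676 = 242226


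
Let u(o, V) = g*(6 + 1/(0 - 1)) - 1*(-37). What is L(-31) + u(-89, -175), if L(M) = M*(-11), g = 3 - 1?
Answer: 388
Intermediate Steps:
g = 2
u(o, V) = 47 (u(o, V) = 2*(6 + 1/(0 - 1)) - 1*(-37) = 2*(6 + 1/(-1)) + 37 = 2*(6 - 1) + 37 = 2*5 + 37 = 10 + 37 = 47)
L(M) = -11*M
L(-31) + u(-89, -175) = -11*(-31) + 47 = 341 + 47 = 388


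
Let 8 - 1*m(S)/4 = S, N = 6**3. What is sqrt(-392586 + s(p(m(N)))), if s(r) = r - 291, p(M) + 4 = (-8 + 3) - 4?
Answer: I*sqrt(392890) ≈ 626.81*I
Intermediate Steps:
N = 216
m(S) = 32 - 4*S
p(M) = -13 (p(M) = -4 + ((-8 + 3) - 4) = -4 + (-5 - 4) = -4 - 9 = -13)
s(r) = -291 + r
sqrt(-392586 + s(p(m(N)))) = sqrt(-392586 + (-291 - 13)) = sqrt(-392586 - 304) = sqrt(-392890) = I*sqrt(392890)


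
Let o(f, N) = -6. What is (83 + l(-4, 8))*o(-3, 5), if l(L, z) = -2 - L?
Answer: -510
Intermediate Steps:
(83 + l(-4, 8))*o(-3, 5) = (83 + (-2 - 1*(-4)))*(-6) = (83 + (-2 + 4))*(-6) = (83 + 2)*(-6) = 85*(-6) = -510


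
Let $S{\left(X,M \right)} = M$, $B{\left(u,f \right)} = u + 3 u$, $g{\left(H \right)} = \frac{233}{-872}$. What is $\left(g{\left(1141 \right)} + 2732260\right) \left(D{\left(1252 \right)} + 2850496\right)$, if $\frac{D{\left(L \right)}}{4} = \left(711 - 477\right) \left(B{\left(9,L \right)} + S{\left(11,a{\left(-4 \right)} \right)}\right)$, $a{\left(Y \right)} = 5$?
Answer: $\frac{860353201630083}{109} \approx 7.8932 \cdot 10^{12}$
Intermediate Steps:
$g{\left(H \right)} = - \frac{233}{872}$ ($g{\left(H \right)} = 233 \left(- \frac{1}{872}\right) = - \frac{233}{872}$)
$B{\left(u,f \right)} = 4 u$
$D{\left(L \right)} = 38376$ ($D{\left(L \right)} = 4 \left(711 - 477\right) \left(4 \cdot 9 + 5\right) = 4 \cdot 234 \left(36 + 5\right) = 4 \cdot 234 \cdot 41 = 4 \cdot 9594 = 38376$)
$\left(g{\left(1141 \right)} + 2732260\right) \left(D{\left(1252 \right)} + 2850496\right) = \left(- \frac{233}{872} + 2732260\right) \left(38376 + 2850496\right) = \frac{2382530487}{872} \cdot 2888872 = \frac{860353201630083}{109}$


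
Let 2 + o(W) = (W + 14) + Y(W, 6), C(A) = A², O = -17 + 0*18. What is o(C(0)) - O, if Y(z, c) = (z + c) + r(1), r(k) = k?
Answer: 36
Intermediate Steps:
Y(z, c) = 1 + c + z (Y(z, c) = (z + c) + 1 = (c + z) + 1 = 1 + c + z)
O = -17 (O = -17 + 0 = -17)
o(W) = 19 + 2*W (o(W) = -2 + ((W + 14) + (1 + 6 + W)) = -2 + ((14 + W) + (7 + W)) = -2 + (21 + 2*W) = 19 + 2*W)
o(C(0)) - O = (19 + 2*0²) - 1*(-17) = (19 + 2*0) + 17 = (19 + 0) + 17 = 19 + 17 = 36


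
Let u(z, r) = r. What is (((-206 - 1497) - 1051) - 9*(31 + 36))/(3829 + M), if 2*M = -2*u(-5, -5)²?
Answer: -1119/1268 ≈ -0.88249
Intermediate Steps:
M = -25 (M = (-2*(-5)²)/2 = (-2*25)/2 = (½)*(-50) = -25)
(((-206 - 1497) - 1051) - 9*(31 + 36))/(3829 + M) = (((-206 - 1497) - 1051) - 9*(31 + 36))/(3829 - 25) = ((-1703 - 1051) - 9*67)/3804 = (-2754 - 603)*(1/3804) = -3357*1/3804 = -1119/1268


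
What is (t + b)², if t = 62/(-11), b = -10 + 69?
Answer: 344569/121 ≈ 2847.7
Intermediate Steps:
b = 59
t = -62/11 (t = 62*(-1/11) = -62/11 ≈ -5.6364)
(t + b)² = (-62/11 + 59)² = (587/11)² = 344569/121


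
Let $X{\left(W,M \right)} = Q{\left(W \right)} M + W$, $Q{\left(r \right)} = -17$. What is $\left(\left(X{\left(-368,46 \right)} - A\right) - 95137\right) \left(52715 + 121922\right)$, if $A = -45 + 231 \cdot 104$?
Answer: $-21002893442$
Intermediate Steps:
$A = 23979$ ($A = -45 + 24024 = 23979$)
$X{\left(W,M \right)} = W - 17 M$ ($X{\left(W,M \right)} = - 17 M + W = W - 17 M$)
$\left(\left(X{\left(-368,46 \right)} - A\right) - 95137\right) \left(52715 + 121922\right) = \left(\left(\left(-368 - 782\right) - 23979\right) - 95137\right) \left(52715 + 121922\right) = \left(\left(\left(-368 - 782\right) - 23979\right) - 95137\right) 174637 = \left(\left(-1150 - 23979\right) - 95137\right) 174637 = \left(-25129 - 95137\right) 174637 = \left(-120266\right) 174637 = -21002893442$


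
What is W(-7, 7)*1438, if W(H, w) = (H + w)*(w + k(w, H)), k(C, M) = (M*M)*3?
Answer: 0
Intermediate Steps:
k(C, M) = 3*M**2 (k(C, M) = M**2*3 = 3*M**2)
W(H, w) = (H + w)*(w + 3*H**2)
W(-7, 7)*1438 = (7**2 + 3*(-7)**3 - 7*7 + 3*7*(-7)**2)*1438 = (49 + 3*(-343) - 49 + 3*7*49)*1438 = (49 - 1029 - 49 + 1029)*1438 = 0*1438 = 0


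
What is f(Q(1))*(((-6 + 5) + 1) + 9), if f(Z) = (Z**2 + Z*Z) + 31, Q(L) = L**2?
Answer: 297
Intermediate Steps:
f(Z) = 31 + 2*Z**2 (f(Z) = (Z**2 + Z**2) + 31 = 2*Z**2 + 31 = 31 + 2*Z**2)
f(Q(1))*(((-6 + 5) + 1) + 9) = (31 + 2*(1**2)**2)*(((-6 + 5) + 1) + 9) = (31 + 2*1**2)*((-1 + 1) + 9) = (31 + 2*1)*(0 + 9) = (31 + 2)*9 = 33*9 = 297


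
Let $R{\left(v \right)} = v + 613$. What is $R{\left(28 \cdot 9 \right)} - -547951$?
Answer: $548816$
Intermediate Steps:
$R{\left(v \right)} = 613 + v$
$R{\left(28 \cdot 9 \right)} - -547951 = \left(613 + 28 \cdot 9\right) - -547951 = \left(613 + 252\right) + 547951 = 865 + 547951 = 548816$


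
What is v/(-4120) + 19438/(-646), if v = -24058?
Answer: -16135773/665380 ≈ -24.250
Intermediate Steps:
v/(-4120) + 19438/(-646) = -24058/(-4120) + 19438/(-646) = -24058*(-1/4120) + 19438*(-1/646) = 12029/2060 - 9719/323 = -16135773/665380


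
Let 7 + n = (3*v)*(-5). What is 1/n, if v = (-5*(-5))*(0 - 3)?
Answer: 1/1118 ≈ 0.00089445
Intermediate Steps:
v = -75 (v = 25*(-3) = -75)
n = 1118 (n = -7 + (3*(-75))*(-5) = -7 - 225*(-5) = -7 + 1125 = 1118)
1/n = 1/1118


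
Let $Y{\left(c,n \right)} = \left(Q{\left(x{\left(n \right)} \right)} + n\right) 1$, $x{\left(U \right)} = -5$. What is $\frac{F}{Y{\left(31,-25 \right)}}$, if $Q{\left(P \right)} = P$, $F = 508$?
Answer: $- \frac{254}{15} \approx -16.933$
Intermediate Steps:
$Y{\left(c,n \right)} = -5 + n$ ($Y{\left(c,n \right)} = \left(-5 + n\right) 1 = -5 + n$)
$\frac{F}{Y{\left(31,-25 \right)}} = \frac{508}{-5 - 25} = \frac{508}{-30} = 508 \left(- \frac{1}{30}\right) = - \frac{254}{15}$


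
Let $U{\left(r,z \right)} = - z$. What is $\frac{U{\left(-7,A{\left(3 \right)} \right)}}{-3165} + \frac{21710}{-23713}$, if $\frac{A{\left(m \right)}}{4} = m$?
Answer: $- \frac{22809198}{25017215} \approx -0.91174$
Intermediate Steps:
$A{\left(m \right)} = 4 m$
$\frac{U{\left(-7,A{\left(3 \right)} \right)}}{-3165} + \frac{21710}{-23713} = \frac{\left(-1\right) 4 \cdot 3}{-3165} + \frac{21710}{-23713} = \left(-1\right) 12 \left(- \frac{1}{3165}\right) + 21710 \left(- \frac{1}{23713}\right) = \left(-12\right) \left(- \frac{1}{3165}\right) - \frac{21710}{23713} = \frac{4}{1055} - \frac{21710}{23713} = - \frac{22809198}{25017215}$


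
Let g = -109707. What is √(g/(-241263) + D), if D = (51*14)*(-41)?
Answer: I*√189327744277485/80421 ≈ 171.1*I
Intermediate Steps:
D = -29274 (D = 714*(-41) = -29274)
√(g/(-241263) + D) = √(-109707/(-241263) - 29274) = √(-109707*(-1/241263) - 29274) = √(36569/80421 - 29274) = √(-2354207785/80421) = I*√189327744277485/80421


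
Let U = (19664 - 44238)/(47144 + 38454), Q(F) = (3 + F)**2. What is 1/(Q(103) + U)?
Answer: 42799/480877277 ≈ 8.9002e-5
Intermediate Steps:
U = -12287/42799 (U = -24574/85598 = -24574*1/85598 = -12287/42799 ≈ -0.28709)
1/(Q(103) + U) = 1/((3 + 103)**2 - 12287/42799) = 1/(106**2 - 12287/42799) = 1/(11236 - 12287/42799) = 1/(480877277/42799) = 42799/480877277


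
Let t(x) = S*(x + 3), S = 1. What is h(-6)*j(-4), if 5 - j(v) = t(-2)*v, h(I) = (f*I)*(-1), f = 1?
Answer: 54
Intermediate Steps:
t(x) = 3 + x (t(x) = 1*(x + 3) = 1*(3 + x) = 3 + x)
h(I) = -I (h(I) = (1*I)*(-1) = I*(-1) = -I)
j(v) = 5 - v (j(v) = 5 - (3 - 2)*v = 5 - v)
h(-6)*j(-4) = (-1*(-6))*(5 - 1*(-4)) = 6*(5 + 4) = 6*9 = 54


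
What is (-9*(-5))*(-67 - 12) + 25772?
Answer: 22217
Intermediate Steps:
(-9*(-5))*(-67 - 12) + 25772 = 45*(-79) + 25772 = -3555 + 25772 = 22217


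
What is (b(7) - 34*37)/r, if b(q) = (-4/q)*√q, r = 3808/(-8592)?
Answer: 19869/7 + 1074*√7/833 ≈ 2841.8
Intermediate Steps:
r = -238/537 (r = 3808*(-1/8592) = -238/537 ≈ -0.44320)
b(q) = -4/√q
(b(7) - 34*37)/r = (-4*√7/7 - 34*37)/(-238/537) = (-4*√7/7 - 1258)*(-537/238) = (-1258 - 4*√7/7)*(-537/238) = 19869/7 + 1074*√7/833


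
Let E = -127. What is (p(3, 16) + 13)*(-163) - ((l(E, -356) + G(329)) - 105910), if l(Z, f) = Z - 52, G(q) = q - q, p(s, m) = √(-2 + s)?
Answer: 103807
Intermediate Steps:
G(q) = 0
l(Z, f) = -52 + Z
(p(3, 16) + 13)*(-163) - ((l(E, -356) + G(329)) - 105910) = (√(-2 + 3) + 13)*(-163) - (((-52 - 127) + 0) - 105910) = (√1 + 13)*(-163) - ((-179 + 0) - 105910) = (1 + 13)*(-163) - (-179 - 105910) = 14*(-163) - 1*(-106089) = -2282 + 106089 = 103807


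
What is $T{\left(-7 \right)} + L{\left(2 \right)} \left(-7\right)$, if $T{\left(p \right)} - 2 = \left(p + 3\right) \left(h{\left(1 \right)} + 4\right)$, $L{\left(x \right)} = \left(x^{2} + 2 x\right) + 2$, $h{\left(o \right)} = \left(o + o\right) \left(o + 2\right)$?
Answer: $-108$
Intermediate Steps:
$h{\left(o \right)} = 2 o \left(2 + o\right)$
$L{\left(x \right)} = 2 + x^{2} + 2 x$
$T{\left(p \right)} = 32 + 10 p$ ($T{\left(p \right)} = 2 + \left(p + 3\right) \left(2 \cdot 1 \left(2 + 1\right) + 4\right) = 2 + \left(3 + p\right) \left(2 \cdot 1 \cdot 3 + 4\right) = 2 + \left(3 + p\right) \left(6 + 4\right) = 2 + \left(3 + p\right) 10 = 2 + \left(30 + 10 p\right) = 32 + 10 p$)
$T{\left(-7 \right)} + L{\left(2 \right)} \left(-7\right) = \left(32 + 10 \left(-7\right)\right) + \left(2 + 2^{2} + 2 \cdot 2\right) \left(-7\right) = \left(32 - 70\right) + \left(2 + 4 + 4\right) \left(-7\right) = -38 + 10 \left(-7\right) = -38 - 70 = -108$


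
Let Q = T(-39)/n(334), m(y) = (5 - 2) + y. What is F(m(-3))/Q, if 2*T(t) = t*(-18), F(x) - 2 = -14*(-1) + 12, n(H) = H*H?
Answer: 3123568/351 ≈ 8899.0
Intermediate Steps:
n(H) = H**2
m(y) = 3 + y
F(x) = 28 (F(x) = 2 + (-14*(-1) + 12) = 2 + (14 + 12) = 2 + 26 = 28)
T(t) = -9*t (T(t) = (t*(-18))/2 = (-18*t)/2 = -9*t)
Q = 351/111556 (Q = (-9*(-39))/(334**2) = 351/111556 ≈ 0.0031464)
F(m(-3))/Q = 28/(351/111556) = 28*(111556/351) = 3123568/351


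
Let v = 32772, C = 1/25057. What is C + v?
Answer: 821168005/25057 ≈ 32772.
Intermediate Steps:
C = 1/25057 ≈ 3.9909e-5
C + v = 1/25057 + 32772 = 821168005/25057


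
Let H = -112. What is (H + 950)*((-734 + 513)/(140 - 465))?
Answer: 14246/25 ≈ 569.84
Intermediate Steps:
(H + 950)*((-734 + 513)/(140 - 465)) = (-112 + 950)*((-734 + 513)/(140 - 465)) = 838*(-221/(-325)) = 838*(-221*(-1/325)) = 838*(17/25) = 14246/25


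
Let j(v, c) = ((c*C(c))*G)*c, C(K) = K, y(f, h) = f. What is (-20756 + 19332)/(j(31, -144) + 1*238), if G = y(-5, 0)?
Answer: -712/7465079 ≈ -9.5377e-5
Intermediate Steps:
G = -5
j(v, c) = -5*c³ (j(v, c) = ((c*c)*(-5))*c = (c²*(-5))*c = (-5*c²)*c = -5*c³)
(-20756 + 19332)/(j(31, -144) + 1*238) = (-20756 + 19332)/(-5*(-144)³ + 1*238) = -1424/(-5*(-2985984) + 238) = -1424/(14929920 + 238) = -1424/14930158 = -1424*1/14930158 = -712/7465079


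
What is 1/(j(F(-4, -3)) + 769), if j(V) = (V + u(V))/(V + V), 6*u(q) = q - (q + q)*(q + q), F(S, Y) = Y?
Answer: 12/9247 ≈ 0.0012977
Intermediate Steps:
u(q) = -2*q²/3 + q/6 (u(q) = (q - (q + q)*(q + q))/6 = (q - 2*q*2*q)/6 = (q - 4*q²)/6 = -2*q²/3 + q/6)
j(V) = (V + V*(1 - 4*V)/6)/(2*V) (j(V) = (V + V*(1 - 4*V)/6)/(V + V) = (V + V*(1 - 4*V)/6)/((2*V)) = (V + V*(1 - 4*V)/6)*(1/(2*V)) = (V + V*(1 - 4*V)/6)/(2*V))
1/(j(F(-4, -3)) + 769) = 1/((7/12 - ⅓*(-3)) + 769) = 1/((7/12 + 1) + 769) = 1/(19/12 + 769) = 1/(9247/12) = 12/9247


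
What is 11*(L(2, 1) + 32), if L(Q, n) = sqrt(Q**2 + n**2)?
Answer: 352 + 11*sqrt(5) ≈ 376.60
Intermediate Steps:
11*(L(2, 1) + 32) = 11*(sqrt(2**2 + 1**2) + 32) = 11*(sqrt(4 + 1) + 32) = 11*(sqrt(5) + 32) = 11*(32 + sqrt(5)) = 352 + 11*sqrt(5)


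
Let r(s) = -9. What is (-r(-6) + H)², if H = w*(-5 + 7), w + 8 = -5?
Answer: 289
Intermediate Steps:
w = -13 (w = -8 - 5 = -13)
H = -26 (H = -13*(-5 + 7) = -13*2 = -26)
(-r(-6) + H)² = (-1*(-9) - 26)² = (9 - 26)² = (-17)² = 289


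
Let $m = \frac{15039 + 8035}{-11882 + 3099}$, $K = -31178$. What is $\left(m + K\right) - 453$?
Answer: $- \frac{277838147}{8783} \approx -31634.0$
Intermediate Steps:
$m = - \frac{23074}{8783}$ ($m = \frac{23074}{-8783} = 23074 \left(- \frac{1}{8783}\right) = - \frac{23074}{8783} \approx -2.6271$)
$\left(m + K\right) - 453 = \left(- \frac{23074}{8783} - 31178\right) - 453 = - \frac{273859448}{8783} - 453 = - \frac{277838147}{8783}$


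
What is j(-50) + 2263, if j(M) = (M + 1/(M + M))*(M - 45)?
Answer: 140279/20 ≈ 7014.0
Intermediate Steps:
j(M) = (-45 + M)*(M + 1/(2*M)) (j(M) = (M + 1/(2*M))*(-45 + M) = (-45 + M)*(M + 1/(2*M)))
j(-50) + 2263 = (1/2 + (-50)**2 - 45*(-50) - 45/2/(-50)) + 2263 = (1/2 + 2500 + 2250 - 45/2*(-1/50)) + 2263 = (1/2 + 2500 + 2250 + 9/20) + 2263 = 95019/20 + 2263 = 140279/20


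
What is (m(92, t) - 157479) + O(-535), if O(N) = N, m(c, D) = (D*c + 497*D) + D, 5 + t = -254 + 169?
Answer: -211114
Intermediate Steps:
t = -90 (t = -5 + (-254 + 169) = -5 - 85 = -90)
m(c, D) = 498*D + D*c (m(c, D) = (497*D + D*c) + D = 498*D + D*c)
(m(92, t) - 157479) + O(-535) = (-90*(498 + 92) - 157479) - 535 = (-90*590 - 157479) - 535 = (-53100 - 157479) - 535 = -210579 - 535 = -211114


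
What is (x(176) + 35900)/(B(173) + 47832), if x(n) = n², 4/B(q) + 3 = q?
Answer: 2842230/2032861 ≈ 1.3981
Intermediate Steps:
B(q) = 4/(-3 + q)
(x(176) + 35900)/(B(173) + 47832) = (176² + 35900)/(4/(-3 + 173) + 47832) = (30976 + 35900)/(4/170 + 47832) = 66876/(4*(1/170) + 47832) = 66876/(2/85 + 47832) = 66876/(4065722/85) = 66876*(85/4065722) = 2842230/2032861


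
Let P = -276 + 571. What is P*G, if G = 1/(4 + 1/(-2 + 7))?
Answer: 1475/21 ≈ 70.238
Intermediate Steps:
G = 5/21 (G = 1/(4 + 1/5) = 1/(4 + ⅕) = 1/(21/5) = 5/21 ≈ 0.23810)
P = 295
P*G = 295*(5/21) = 1475/21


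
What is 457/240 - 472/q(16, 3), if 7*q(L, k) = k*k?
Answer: -262949/720 ≈ -365.21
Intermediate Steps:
q(L, k) = k²/7 (q(L, k) = (k*k)/7 = k²/7)
457/240 - 472/q(16, 3) = 457/240 - 472/((⅐)*3²) = 457*(1/240) - 472/((⅐)*9) = 457/240 - 472/9/7 = 457/240 - 472*7/9 = 457/240 - 3304/9 = -262949/720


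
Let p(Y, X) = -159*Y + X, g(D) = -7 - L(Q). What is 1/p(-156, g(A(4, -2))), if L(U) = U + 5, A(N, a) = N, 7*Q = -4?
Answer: 7/173548 ≈ 4.0335e-5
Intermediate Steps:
Q = -4/7 (Q = (⅐)*(-4) = -4/7 ≈ -0.57143)
L(U) = 5 + U
g(D) = -80/7 (g(D) = -7 - (5 - 4/7) = -7 - 1*31/7 = -7 - 31/7 = -80/7)
p(Y, X) = X - 159*Y
1/p(-156, g(A(4, -2))) = 1/(-80/7 - 159*(-156)) = 1/(-80/7 + 24804) = 1/(173548/7) = 7/173548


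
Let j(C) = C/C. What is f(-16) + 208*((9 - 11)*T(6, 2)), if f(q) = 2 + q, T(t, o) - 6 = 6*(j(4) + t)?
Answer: -19982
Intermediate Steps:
j(C) = 1
T(t, o) = 12 + 6*t (T(t, o) = 6 + 6*(1 + t) = 6 + (6 + 6*t) = 12 + 6*t)
f(-16) + 208*((9 - 11)*T(6, 2)) = (2 - 16) + 208*((9 - 11)*(12 + 6*6)) = -14 + 208*(-2*(12 + 36)) = -14 + 208*(-2*48) = -14 + 208*(-96) = -14 - 19968 = -19982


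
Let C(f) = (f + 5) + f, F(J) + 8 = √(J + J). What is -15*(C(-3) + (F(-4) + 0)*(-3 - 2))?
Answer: -585 + 150*I*√2 ≈ -585.0 + 212.13*I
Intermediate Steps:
F(J) = -8 + √2*√J (F(J) = -8 + √(J + J) = -8 + √(2*J) = -8 + √2*√J)
C(f) = 5 + 2*f (C(f) = (5 + f) + f = 5 + 2*f)
-15*(C(-3) + (F(-4) + 0)*(-3 - 2)) = -15*((5 + 2*(-3)) + ((-8 + √2*√(-4)) + 0)*(-3 - 2)) = -15*((5 - 6) + ((-8 + √2*(2*I)) + 0)*(-5)) = -15*(-1 + ((-8 + 2*I*√2) + 0)*(-5)) = -15*(-1 + (-8 + 2*I*√2)*(-5)) = -15*(-1 + (40 - 10*I*√2)) = -15*(39 - 10*I*√2) = -585 + 150*I*√2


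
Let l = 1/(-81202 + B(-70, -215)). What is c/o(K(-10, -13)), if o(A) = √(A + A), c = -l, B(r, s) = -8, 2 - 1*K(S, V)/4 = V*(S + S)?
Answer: -I*√129/41904360 ≈ -2.7104e-7*I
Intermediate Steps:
K(S, V) = 8 - 8*S*V (K(S, V) = 8 - 4*V*(S + S) = 8 - 4*V*2*S = 8 - 8*S*V)
l = -1/81210 (l = 1/(-81202 - 8) = 1/(-81210) = -1/81210 ≈ -1.2314e-5)
c = 1/81210 (c = -1*(-1/81210) = 1/81210 ≈ 1.2314e-5)
o(A) = √2*√A (o(A) = √(2*A) = √2*√A)
c/o(K(-10, -13)) = 1/(81210*((√2*√(8 - 8*(-10)*(-13))))) = 1/(81210*((√2*√(8 - 1040)))) = 1/(81210*((√2*√(-1032)))) = 1/(81210*((√2*(2*I*√258)))) = 1/(81210*((4*I*√129))) = (-I*√129/516)/81210 = -I*√129/41904360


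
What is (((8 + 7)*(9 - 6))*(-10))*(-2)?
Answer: 900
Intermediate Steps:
(((8 + 7)*(9 - 6))*(-10))*(-2) = ((15*3)*(-10))*(-2) = (45*(-10))*(-2) = -450*(-2) = 900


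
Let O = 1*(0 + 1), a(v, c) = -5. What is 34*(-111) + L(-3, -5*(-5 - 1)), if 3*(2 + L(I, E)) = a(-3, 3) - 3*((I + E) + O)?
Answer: -11417/3 ≈ -3805.7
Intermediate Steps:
O = 1 (O = 1*1 = 1)
L(I, E) = -14/3 - E - I (L(I, E) = -2 + (-5 - 3*((I + E) + 1))/3 = -2 + (-5 - 3*((E + I) + 1))/3 = -2 + (-5 - 3*(1 + E + I))/3 = -2 + (-5 + (-3 - 3*E - 3*I))/3 = -2 + (-8 - 3*E - 3*I)/3 = -2 + (-8/3 - E - I) = -14/3 - E - I)
34*(-111) + L(-3, -5*(-5 - 1)) = 34*(-111) + (-14/3 - (-5)*(-5 - 1) - 1*(-3)) = -3774 + (-14/3 - (-5)*(-6) + 3) = -3774 + (-14/3 - 1*30 + 3) = -3774 + (-14/3 - 30 + 3) = -3774 - 95/3 = -11417/3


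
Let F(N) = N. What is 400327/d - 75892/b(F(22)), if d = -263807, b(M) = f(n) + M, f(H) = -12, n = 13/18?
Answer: -10012422057/1319035 ≈ -7590.7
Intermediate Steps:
n = 13/18 (n = 13*(1/18) = 13/18 ≈ 0.72222)
b(M) = -12 + M
400327/d - 75892/b(F(22)) = 400327/(-263807) - 75892/(-12 + 22) = 400327*(-1/263807) - 75892/10 = -400327/263807 - 75892*⅒ = -400327/263807 - 37946/5 = -10012422057/1319035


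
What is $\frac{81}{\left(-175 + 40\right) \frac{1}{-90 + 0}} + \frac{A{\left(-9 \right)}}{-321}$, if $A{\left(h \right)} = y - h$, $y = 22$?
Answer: $\frac{17303}{321} \approx 53.903$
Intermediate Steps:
$A{\left(h \right)} = 22 - h$
$\frac{81}{\left(-175 + 40\right) \frac{1}{-90 + 0}} + \frac{A{\left(-9 \right)}}{-321} = \frac{81}{\left(-175 + 40\right) \frac{1}{-90 + 0}} + \frac{22 - -9}{-321} = \frac{81}{\left(-135\right) \frac{1}{-90}} + \left(22 + 9\right) \left(- \frac{1}{321}\right) = \frac{81}{\left(-135\right) \left(- \frac{1}{90}\right)} + 31 \left(- \frac{1}{321}\right) = \frac{81}{\frac{3}{2}} - \frac{31}{321} = 81 \cdot \frac{2}{3} - \frac{31}{321} = 54 - \frac{31}{321} = \frac{17303}{321}$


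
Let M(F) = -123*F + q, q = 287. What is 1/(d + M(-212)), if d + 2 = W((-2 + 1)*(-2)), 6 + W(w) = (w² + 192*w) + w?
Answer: 1/26745 ≈ 3.7390e-5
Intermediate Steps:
W(w) = -6 + w² + 193*w (W(w) = -6 + ((w² + 192*w) + w) = -6 + (w² + 193*w) = -6 + w² + 193*w)
M(F) = 287 - 123*F (M(F) = -123*F + 287 = 287 - 123*F)
d = 382 (d = -2 + (-6 + ((-2 + 1)*(-2))² + 193*((-2 + 1)*(-2))) = -2 + (-6 + (-1*(-2))² + 193*(-1*(-2))) = -2 + (-6 + 2² + 193*2) = -2 + (-6 + 4 + 386) = -2 + 384 = 382)
1/(d + M(-212)) = 1/(382 + (287 - 123*(-212))) = 1/(382 + (287 + 26076)) = 1/(382 + 26363) = 1/26745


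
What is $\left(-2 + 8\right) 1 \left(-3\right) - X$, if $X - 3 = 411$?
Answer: $-432$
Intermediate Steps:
$X = 414$ ($X = 3 + 411 = 414$)
$\left(-2 + 8\right) 1 \left(-3\right) - X = \left(-2 + 8\right) 1 \left(-3\right) - 414 = 6 \left(-3\right) - 414 = -18 - 414 = -432$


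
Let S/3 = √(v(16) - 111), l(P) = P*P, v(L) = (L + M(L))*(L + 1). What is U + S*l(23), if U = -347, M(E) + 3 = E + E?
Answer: -347 + 1587*√654 ≈ 40238.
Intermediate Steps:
M(E) = -3 + 2*E (M(E) = -3 + (E + E) = -3 + 2*E)
v(L) = (1 + L)*(-3 + 3*L) (v(L) = (L + (-3 + 2*L))*(L + 1) = (-3 + 3*L)*(1 + L) = (1 + L)*(-3 + 3*L))
l(P) = P²
S = 3*√654 (S = 3*√((-3 + 3*16²) - 111) = 3*√((-3 + 3*256) - 111) = 3*√((-3 + 768) - 111) = 3*√(765 - 111) = 3*√654 ≈ 76.720)
U + S*l(23) = -347 + (3*√654)*23² = -347 + (3*√654)*529 = -347 + 1587*√654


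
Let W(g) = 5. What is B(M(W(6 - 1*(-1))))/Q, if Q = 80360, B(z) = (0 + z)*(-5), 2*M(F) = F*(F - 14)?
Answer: 45/32144 ≈ 0.0013999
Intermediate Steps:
M(F) = F*(-14 + F)/2 (M(F) = (F*(F - 14))/2 = (F*(-14 + F))/2 = F*(-14 + F)/2)
B(z) = -5*z (B(z) = z*(-5) = -5*z)
B(M(W(6 - 1*(-1))))/Q = -5*5*(-14 + 5)/2/80360 = -5*5*(-9)/2*(1/80360) = -5*(-45/2)*(1/80360) = (225/2)*(1/80360) = 45/32144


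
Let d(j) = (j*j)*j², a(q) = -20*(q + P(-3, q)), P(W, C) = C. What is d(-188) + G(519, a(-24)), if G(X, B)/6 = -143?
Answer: 1249197478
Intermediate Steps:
a(q) = -40*q (a(q) = -20*(q + q) = -40*q)
d(j) = j⁴ (d(j) = j²*j² = j⁴)
G(X, B) = -858 (G(X, B) = 6*(-143) = -858)
d(-188) + G(519, a(-24)) = (-188)⁴ - 858 = 1249198336 - 858 = 1249197478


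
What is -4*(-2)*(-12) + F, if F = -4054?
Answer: -4150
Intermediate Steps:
-4*(-2)*(-12) + F = -4*(-2)*(-12) - 4054 = 8*(-12) - 4054 = -96 - 4054 = -4150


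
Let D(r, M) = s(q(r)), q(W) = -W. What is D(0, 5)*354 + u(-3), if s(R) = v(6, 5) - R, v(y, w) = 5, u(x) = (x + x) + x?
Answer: 1761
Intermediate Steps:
u(x) = 3*x (u(x) = 2*x + x = 3*x)
s(R) = 5 - R
D(r, M) = 5 + r (D(r, M) = 5 - (-1)*r = 5 + r)
D(0, 5)*354 + u(-3) = (5 + 0)*354 + 3*(-3) = 5*354 - 9 = 1770 - 9 = 1761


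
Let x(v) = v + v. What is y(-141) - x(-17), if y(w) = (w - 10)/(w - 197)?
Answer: 11643/338 ≈ 34.447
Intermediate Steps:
x(v) = 2*v
y(w) = (-10 + w)/(-197 + w)
y(-141) - x(-17) = (-10 - 141)/(-197 - 141) - 2*(-17) = -151/(-338) - 1*(-34) = -1/338*(-151) + 34 = 151/338 + 34 = 11643/338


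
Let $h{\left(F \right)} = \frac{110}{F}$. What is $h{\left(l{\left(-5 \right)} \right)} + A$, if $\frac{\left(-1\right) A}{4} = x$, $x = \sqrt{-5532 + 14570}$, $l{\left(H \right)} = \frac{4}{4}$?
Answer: $110 - 4 \sqrt{9038} \approx -270.27$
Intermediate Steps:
$l{\left(H \right)} = 1$ ($l{\left(H \right)} = 4 \cdot \frac{1}{4} = 1$)
$x = \sqrt{9038} \approx 95.068$
$A = - 4 \sqrt{9038} \approx -380.27$
$h{\left(l{\left(-5 \right)} \right)} + A = \frac{110}{1} - 4 \sqrt{9038} = 110 \cdot 1 - 4 \sqrt{9038} = 110 - 4 \sqrt{9038}$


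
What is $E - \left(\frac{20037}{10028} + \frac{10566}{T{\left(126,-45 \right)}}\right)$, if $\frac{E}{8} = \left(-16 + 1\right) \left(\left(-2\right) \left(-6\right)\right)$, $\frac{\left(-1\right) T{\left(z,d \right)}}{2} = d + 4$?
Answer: $- \frac{645852561}{411148} \approx -1570.9$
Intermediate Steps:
$T{\left(z,d \right)} = -8 - 2 d$ ($T{\left(z,d \right)} = - 2 \left(d + 4\right) = - 2 \left(4 + d\right) = -8 - 2 d$)
$E = -1440$ ($E = 8 \left(-16 + 1\right) \left(\left(-2\right) \left(-6\right)\right) = 8 \left(\left(-15\right) 12\right) = 8 \left(-180\right) = -1440$)
$E - \left(\frac{20037}{10028} + \frac{10566}{T{\left(126,-45 \right)}}\right) = -1440 - \left(\frac{20037}{10028} + \frac{10566}{-8 - -90}\right) = -1440 - \left(\frac{20037}{10028} + \frac{10566}{-8 + 90}\right) = -1440 - \left(\frac{20037}{10028} + \frac{10566}{82}\right) = -1440 - \frac{53799441}{411148} = - \frac{645852561}{411148}$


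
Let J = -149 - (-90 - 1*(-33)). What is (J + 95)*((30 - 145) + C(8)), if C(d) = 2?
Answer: -339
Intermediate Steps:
J = -92 (J = -149 - (-90 + 33) = -149 - 1*(-57) = -149 + 57 = -92)
(J + 95)*((30 - 145) + C(8)) = (-92 + 95)*((30 - 145) + 2) = 3*(-115 + 2) = 3*(-113) = -339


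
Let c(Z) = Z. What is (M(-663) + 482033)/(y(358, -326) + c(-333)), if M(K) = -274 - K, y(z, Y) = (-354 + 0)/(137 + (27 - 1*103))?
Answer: -29427742/20667 ≈ -1423.9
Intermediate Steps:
y(z, Y) = -354/61 (y(z, Y) = -354/(137 + (27 - 103)) = -354/(137 - 76) = -354/61)
(M(-663) + 482033)/(y(358, -326) + c(-333)) = ((-274 - 1*(-663)) + 482033)/(-354/61 - 333) = ((-274 + 663) + 482033)/(-20667/61) = (389 + 482033)*(-61/20667) = 482422*(-61/20667) = -29427742/20667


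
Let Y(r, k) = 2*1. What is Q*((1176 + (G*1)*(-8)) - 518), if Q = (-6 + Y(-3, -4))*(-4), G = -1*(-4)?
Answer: 10016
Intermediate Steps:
Y(r, k) = 2
G = 4
Q = 16 (Q = (-6 + 2)*(-4) = -4*(-4) = 16)
Q*((1176 + (G*1)*(-8)) - 518) = 16*((1176 + (4*1)*(-8)) - 518) = 16*((1176 + 4*(-8)) - 518) = 16*((1176 - 32) - 518) = 16*(1144 - 518) = 16*626 = 10016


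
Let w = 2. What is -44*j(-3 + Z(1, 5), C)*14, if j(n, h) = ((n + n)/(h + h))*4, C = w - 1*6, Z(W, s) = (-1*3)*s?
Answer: -11088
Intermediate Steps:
Z(W, s) = -3*s
C = -4 (C = 2 - 1*6 = 2 - 6 = -4)
j(n, h) = 4*n/h (j(n, h) = ((2*n)/((2*h)))*4 = ((2*n)*(1/(2*h)))*4 = (n/h)*4 = 4*n/h)
-44*j(-3 + Z(1, 5), C)*14 = -176*(-3 - 3*5)/(-4)*14 = -176*(-3 - 15)*(-1)/4*14 = -176*(-18)*(-1)/4*14 = -44*18*14 = -792*14 = -11088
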